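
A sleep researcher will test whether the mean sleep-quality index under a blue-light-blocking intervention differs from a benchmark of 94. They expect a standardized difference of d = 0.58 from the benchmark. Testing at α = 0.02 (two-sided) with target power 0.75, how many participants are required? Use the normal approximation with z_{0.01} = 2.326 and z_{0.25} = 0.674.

n = 27

For a one-sample test: n = ((z_{α/2} + z_β) / d)².
z_{α/2} + z_β = 2.326 + 0.674 = 3.000.
n = (3.000 / 0.58)² = 5.172² = 26.75.
Round up.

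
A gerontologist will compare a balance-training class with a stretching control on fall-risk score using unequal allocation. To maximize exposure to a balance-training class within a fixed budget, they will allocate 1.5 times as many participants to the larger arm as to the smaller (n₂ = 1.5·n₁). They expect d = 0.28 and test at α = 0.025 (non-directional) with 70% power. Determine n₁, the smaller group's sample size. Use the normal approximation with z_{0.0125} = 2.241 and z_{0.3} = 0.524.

With allocation ratio k = n₂/n₁ = 1.5, Var(x̄₁−x̄₂) = σ²(1/n₁ + 1/(k·n₁)) = σ²·(k+1)/(k·n₁).
So n₁ = (1 + 1/k)·((z_{α/2} + z_β)/d)² = 1.667 × (2.765/0.28)².
n₁ = 1.667 × 97.52 = 162.5.
Round up: n₁ = 163, giving n₂ = ⌈1.5 × 163⌉ = ⌈244.5⌉ = 245.

n₁ = 163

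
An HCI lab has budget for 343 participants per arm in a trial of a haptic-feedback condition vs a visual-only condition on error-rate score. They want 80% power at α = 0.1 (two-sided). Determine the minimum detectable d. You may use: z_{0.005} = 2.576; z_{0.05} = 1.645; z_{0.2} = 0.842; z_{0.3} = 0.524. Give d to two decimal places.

d_min ≈ 0.19

For two independent groups of n = 343 each: d_min = (z_{α/2} + z_β)·√(2/n).
z-sum = 1.645 + 0.842 = 2.487.
d_min = 2.487 × √(2/343) = 2.487 × 0.0764 = 0.190.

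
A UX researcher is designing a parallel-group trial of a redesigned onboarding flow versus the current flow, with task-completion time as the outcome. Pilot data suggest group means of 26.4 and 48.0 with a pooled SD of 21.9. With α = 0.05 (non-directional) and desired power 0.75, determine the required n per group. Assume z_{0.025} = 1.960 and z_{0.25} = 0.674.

Cohen's d = |M₁ − M₂| / SD_pooled = |26.4 − 48.0| / 21.9 = 21.6 / 21.9 = 0.986.
For two independent groups with equal n: n = 2·((z_{α/2} + z_β) / d)².
z_{α/2} + z_β = 1.960 + 0.674 = 2.634.
n = 2 × (2.634 / 0.986)² = 2 × 2.671² = 2 × 7.14 = 14.3.
Round up to the next whole participant.

n = 15 per group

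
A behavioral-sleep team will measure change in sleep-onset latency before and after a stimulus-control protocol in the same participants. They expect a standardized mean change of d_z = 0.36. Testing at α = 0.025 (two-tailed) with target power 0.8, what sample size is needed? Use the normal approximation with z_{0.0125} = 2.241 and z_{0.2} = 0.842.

n = 74 pairs

For a paired (one-sample on differences) test: n = ((z_{α/2} + z_β) / d)².
z_{α/2} + z_β = 2.241 + 0.842 = 3.083.
n = (3.083 / 0.36)² = 8.564² = 73.34.
Round up.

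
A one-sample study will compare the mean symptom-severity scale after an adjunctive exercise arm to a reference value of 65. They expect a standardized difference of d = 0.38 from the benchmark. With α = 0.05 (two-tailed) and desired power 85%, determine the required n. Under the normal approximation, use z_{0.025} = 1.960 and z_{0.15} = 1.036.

n = 63

For a one-sample test: n = ((z_{α/2} + z_β) / d)².
z_{α/2} + z_β = 1.960 + 1.036 = 2.996.
n = (2.996 / 0.38)² = 7.884² = 62.16.
Round up.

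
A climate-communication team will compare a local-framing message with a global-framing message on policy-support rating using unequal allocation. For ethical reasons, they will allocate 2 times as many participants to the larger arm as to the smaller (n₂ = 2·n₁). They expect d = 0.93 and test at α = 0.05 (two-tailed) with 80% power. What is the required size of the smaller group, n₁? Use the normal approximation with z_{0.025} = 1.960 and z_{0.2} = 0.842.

With allocation ratio k = n₂/n₁ = 2, Var(x̄₁−x̄₂) = σ²(1/n₁ + 1/(k·n₁)) = σ²·(k+1)/(k·n₁).
So n₁ = (1 + 1/k)·((z_{α/2} + z_β)/d)² = 1.500 × (2.802/0.93)².
n₁ = 1.500 × 9.08 = 13.6.
Round up: n₁ = 14, giving n₂ = 2 × 14 = 28.

n₁ = 14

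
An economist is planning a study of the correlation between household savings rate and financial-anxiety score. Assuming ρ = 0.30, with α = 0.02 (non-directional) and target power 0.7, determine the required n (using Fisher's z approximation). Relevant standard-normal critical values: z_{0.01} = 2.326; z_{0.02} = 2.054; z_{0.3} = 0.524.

n = 88

Fisher's z: C = ½·ln((1+r)/(1−r)) = ½·ln(1.8571) = 0.3095.
n = ((z_{α/2} + z_β)/C)² + 3.
(2.326 + 0.524) / 0.3095 = 2.850 / 0.3095 = 9.208.
n = 9.208² + 3 = 84.79 + 3 = 87.8.
Round up.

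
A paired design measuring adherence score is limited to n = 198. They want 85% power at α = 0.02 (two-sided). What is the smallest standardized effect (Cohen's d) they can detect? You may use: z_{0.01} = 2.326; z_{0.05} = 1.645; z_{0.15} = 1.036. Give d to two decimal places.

For a single sample (or paired design) of n = 198: d_min = (z_{α/2} + z_β)/√n.
z-sum = 2.326 + 1.036 = 3.362.
d_min = 3.362 / √198 = 3.362 / 14.071 = 0.239.

d_min ≈ 0.24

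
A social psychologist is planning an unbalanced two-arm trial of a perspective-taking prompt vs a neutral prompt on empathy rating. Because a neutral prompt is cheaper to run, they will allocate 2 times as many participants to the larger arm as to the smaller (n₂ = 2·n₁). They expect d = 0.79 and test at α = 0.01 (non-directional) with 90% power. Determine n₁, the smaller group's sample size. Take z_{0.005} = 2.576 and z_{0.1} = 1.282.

With allocation ratio k = n₂/n₁ = 2, Var(x̄₁−x̄₂) = σ²(1/n₁ + 1/(k·n₁)) = σ²·(k+1)/(k·n₁).
So n₁ = (1 + 1/k)·((z_{α/2} + z_β)/d)² = 1.500 × (3.858/0.79)².
n₁ = 1.500 × 23.85 = 35.8.
Round up: n₁ = 36, giving n₂ = 2 × 36 = 72.

n₁ = 36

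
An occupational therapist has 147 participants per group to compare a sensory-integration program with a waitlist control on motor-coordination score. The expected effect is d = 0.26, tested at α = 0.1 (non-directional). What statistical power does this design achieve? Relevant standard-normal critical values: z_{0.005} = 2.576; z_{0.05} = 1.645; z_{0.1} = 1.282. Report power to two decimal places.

power ≈ 0.72

For two equal groups, power = Φ(d·√(n/2) − z_{α/2}).
d·√(n/2) = 0.26 × √(147/2) = 0.26 × 8.573 = 2.229.
z_β = 2.229 − 1.645 = 0.584.
Power = Φ(0.584) = 0.720.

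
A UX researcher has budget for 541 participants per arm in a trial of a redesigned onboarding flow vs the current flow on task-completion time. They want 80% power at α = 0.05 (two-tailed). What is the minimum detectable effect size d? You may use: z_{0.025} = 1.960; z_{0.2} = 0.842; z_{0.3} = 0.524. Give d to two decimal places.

For two independent groups of n = 541 each: d_min = (z_{α/2} + z_β)·√(2/n).
z-sum = 1.960 + 0.842 = 2.802.
d_min = 2.802 × √(2/541) = 2.802 × 0.0608 = 0.170.

d_min ≈ 0.17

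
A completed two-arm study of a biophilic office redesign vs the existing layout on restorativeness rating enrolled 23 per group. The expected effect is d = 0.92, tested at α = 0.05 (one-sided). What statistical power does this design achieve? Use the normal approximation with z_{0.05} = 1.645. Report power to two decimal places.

power ≈ 0.93

For two equal groups, power = Φ(d·√(n/2) − z_{α}).
d·√(n/2) = 0.92 × √(23/2) = 0.92 × 3.391 = 3.120.
z_β = 3.120 − 1.645 = 1.475.
Power = Φ(1.475) = 0.930.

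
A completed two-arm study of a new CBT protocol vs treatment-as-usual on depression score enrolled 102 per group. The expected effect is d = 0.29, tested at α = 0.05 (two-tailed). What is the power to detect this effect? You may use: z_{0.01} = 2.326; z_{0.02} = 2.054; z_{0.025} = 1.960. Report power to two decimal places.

power ≈ 0.54

For two equal groups, power = Φ(d·√(n/2) − z_{α/2}).
d·√(n/2) = 0.29 × √(102/2) = 0.29 × 7.141 = 2.071.
z_β = 2.071 − 1.960 = 0.111.
Power = Φ(0.111) = 0.544.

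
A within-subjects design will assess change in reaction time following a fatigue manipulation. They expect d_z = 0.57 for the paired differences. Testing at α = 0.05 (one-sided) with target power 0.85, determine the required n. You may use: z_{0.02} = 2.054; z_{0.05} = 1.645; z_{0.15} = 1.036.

For a paired (one-sample on differences) test: n = ((z_{α} + z_β) / d)².
z_{α} + z_β = 1.645 + 1.036 = 2.681.
n = (2.681 / 0.57)² = 4.704² = 22.12.
Round up.

n = 23 pairs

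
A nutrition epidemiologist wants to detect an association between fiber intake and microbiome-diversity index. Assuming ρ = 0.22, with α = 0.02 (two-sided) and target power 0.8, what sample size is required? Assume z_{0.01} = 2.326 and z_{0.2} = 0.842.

Fisher's z: C = ½·ln((1+r)/(1−r)) = ½·ln(1.5641) = 0.2237.
n = ((z_{α/2} + z_β)/C)² + 3.
(2.326 + 0.842) / 0.2237 = 3.168 / 0.2237 = 14.162.
n = 14.162² + 3 = 200.56 + 3 = 203.6.
Round up.

n = 204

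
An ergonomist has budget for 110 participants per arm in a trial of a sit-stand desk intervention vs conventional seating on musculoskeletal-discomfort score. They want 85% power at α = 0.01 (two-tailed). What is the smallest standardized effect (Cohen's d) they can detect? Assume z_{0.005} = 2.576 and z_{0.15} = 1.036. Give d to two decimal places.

d_min ≈ 0.49

For two independent groups of n = 110 each: d_min = (z_{α/2} + z_β)·√(2/n).
z-sum = 2.576 + 1.036 = 3.612.
d_min = 3.612 × √(2/110) = 3.612 × 0.1348 = 0.487.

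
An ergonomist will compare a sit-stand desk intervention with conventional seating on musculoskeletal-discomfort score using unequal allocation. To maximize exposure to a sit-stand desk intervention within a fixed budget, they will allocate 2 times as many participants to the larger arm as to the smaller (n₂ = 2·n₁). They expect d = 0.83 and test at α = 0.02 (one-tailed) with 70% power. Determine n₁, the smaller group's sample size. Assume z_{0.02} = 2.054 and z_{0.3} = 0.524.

n₁ = 15

With allocation ratio k = n₂/n₁ = 2, Var(x̄₁−x̄₂) = σ²(1/n₁ + 1/(k·n₁)) = σ²·(k+1)/(k·n₁).
So n₁ = (1 + 1/k)·((z_{α} + z_β)/d)² = 1.500 × (2.578/0.83)².
n₁ = 1.500 × 9.65 = 14.5.
Round up: n₁ = 15, giving n₂ = 2 × 15 = 30.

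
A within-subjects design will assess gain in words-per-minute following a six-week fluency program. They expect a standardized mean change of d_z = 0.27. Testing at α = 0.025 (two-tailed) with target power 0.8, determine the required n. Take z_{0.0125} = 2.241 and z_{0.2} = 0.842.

n = 131 pairs

For a paired (one-sample on differences) test: n = ((z_{α/2} + z_β) / d)².
z_{α/2} + z_β = 2.241 + 0.842 = 3.083.
n = (3.083 / 0.27)² = 11.419² = 130.38.
Round up.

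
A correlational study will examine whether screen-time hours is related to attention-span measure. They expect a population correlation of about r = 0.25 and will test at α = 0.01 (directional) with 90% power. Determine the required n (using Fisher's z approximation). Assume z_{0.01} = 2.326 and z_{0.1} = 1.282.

Fisher's z: C = ½·ln((1+r)/(1−r)) = ½·ln(1.6667) = 0.2554.
n = ((z_{α} + z_β)/C)² + 3.
(2.326 + 1.282) / 0.2554 = 3.608 / 0.2554 = 14.127.
n = 14.127² + 3 = 199.57 + 3 = 202.6.
Round up.

n = 203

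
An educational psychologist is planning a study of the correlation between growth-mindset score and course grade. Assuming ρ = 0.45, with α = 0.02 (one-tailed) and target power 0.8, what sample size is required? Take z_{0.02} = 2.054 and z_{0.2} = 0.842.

n = 39

Fisher's z: C = ½·ln((1+r)/(1−r)) = ½·ln(2.6364) = 0.4847.
n = ((z_{α} + z_β)/C)² + 3.
(2.054 + 0.842) / 0.4847 = 2.896 / 0.4847 = 5.975.
n = 5.975² + 3 = 35.70 + 3 = 38.7.
Round up.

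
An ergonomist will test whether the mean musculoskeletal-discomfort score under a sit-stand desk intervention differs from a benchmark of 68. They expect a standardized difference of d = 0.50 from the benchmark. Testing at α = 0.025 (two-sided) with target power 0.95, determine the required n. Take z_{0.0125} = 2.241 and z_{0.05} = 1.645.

n = 61

For a one-sample test: n = ((z_{α/2} + z_β) / d)².
z_{α/2} + z_β = 2.241 + 1.645 = 3.886.
n = (3.886 / 0.50)² = 7.772² = 60.40.
Round up.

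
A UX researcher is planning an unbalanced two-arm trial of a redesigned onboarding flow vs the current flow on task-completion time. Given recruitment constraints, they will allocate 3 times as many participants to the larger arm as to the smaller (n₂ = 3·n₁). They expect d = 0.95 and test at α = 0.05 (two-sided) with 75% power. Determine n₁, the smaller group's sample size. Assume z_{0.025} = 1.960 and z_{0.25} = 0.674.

With allocation ratio k = n₂/n₁ = 3, Var(x̄₁−x̄₂) = σ²(1/n₁ + 1/(k·n₁)) = σ²·(k+1)/(k·n₁).
So n₁ = (1 + 1/k)·((z_{α/2} + z_β)/d)² = 1.333 × (2.634/0.95)².
n₁ = 1.333 × 7.69 = 10.2.
Round up: n₁ = 11, giving n₂ = 3 × 11 = 33.

n₁ = 11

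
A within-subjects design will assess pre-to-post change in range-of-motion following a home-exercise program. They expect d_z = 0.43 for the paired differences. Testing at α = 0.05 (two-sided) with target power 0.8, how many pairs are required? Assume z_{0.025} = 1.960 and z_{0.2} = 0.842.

For a paired (one-sample on differences) test: n = ((z_{α/2} + z_β) / d)².
z_{α/2} + z_β = 1.960 + 0.842 = 2.802.
n = (2.802 / 0.43)² = 6.516² = 42.46.
Round up.

n = 43 pairs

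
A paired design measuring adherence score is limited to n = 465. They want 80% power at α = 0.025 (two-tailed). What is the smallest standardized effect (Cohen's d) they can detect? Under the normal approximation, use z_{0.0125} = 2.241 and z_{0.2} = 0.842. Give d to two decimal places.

d_min ≈ 0.14

For a single sample (or paired design) of n = 465: d_min = (z_{α/2} + z_β)/√n.
z-sum = 2.241 + 0.842 = 3.083.
d_min = 3.083 / √465 = 3.083 / 21.564 = 0.143.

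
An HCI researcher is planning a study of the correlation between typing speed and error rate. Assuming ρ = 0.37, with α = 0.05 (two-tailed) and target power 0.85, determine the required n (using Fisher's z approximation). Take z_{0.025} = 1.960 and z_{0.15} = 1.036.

Fisher's z: C = ½·ln((1+r)/(1−r)) = ½·ln(2.1746) = 0.3884.
n = ((z_{α/2} + z_β)/C)² + 3.
(1.960 + 1.036) / 0.3884 = 2.996 / 0.3884 = 7.714.
n = 7.714² + 3 = 59.50 + 3 = 62.5.
Round up.

n = 63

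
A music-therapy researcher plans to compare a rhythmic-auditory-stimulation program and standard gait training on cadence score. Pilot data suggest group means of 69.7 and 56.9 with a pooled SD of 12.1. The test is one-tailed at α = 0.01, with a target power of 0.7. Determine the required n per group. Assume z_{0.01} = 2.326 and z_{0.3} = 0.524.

Cohen's d = |M₁ − M₂| / SD_pooled = |69.7 − 56.9| / 12.1 = 12.8 / 12.1 = 1.058.
For two independent groups with equal n: n = 2·((z_{α} + z_β) / d)².
z_{α} + z_β = 2.326 + 0.524 = 2.850.
n = 2 × (2.850 / 1.058)² = 2 × 2.694² = 2 × 7.26 = 14.5.
Round up to the next whole participant.

n = 15 per group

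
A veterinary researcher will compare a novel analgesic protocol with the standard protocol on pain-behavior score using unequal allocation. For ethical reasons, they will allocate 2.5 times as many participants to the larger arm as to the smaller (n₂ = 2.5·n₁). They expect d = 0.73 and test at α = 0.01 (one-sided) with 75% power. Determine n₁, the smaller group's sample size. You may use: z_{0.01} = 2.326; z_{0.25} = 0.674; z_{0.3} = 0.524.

With allocation ratio k = n₂/n₁ = 2.5, Var(x̄₁−x̄₂) = σ²(1/n₁ + 1/(k·n₁)) = σ²·(k+1)/(k·n₁).
So n₁ = (1 + 1/k)·((z_{α} + z_β)/d)² = 1.400 × (3.000/0.73)².
n₁ = 1.400 × 16.89 = 23.6.
Round up: n₁ = 24, giving n₂ = 2.5 × 24 = 60.

n₁ = 24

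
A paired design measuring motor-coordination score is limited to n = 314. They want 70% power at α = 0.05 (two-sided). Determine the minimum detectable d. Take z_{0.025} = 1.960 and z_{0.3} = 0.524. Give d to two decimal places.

For a single sample (or paired design) of n = 314: d_min = (z_{α/2} + z_β)/√n.
z-sum = 1.960 + 0.524 = 2.484.
d_min = 2.484 / √314 = 2.484 / 17.720 = 0.140.

d_min ≈ 0.14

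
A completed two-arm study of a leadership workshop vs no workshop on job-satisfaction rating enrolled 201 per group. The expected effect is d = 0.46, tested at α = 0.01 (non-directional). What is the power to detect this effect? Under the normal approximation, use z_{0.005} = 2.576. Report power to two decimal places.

power ≈ 0.98

For two equal groups, power = Φ(d·√(n/2) − z_{α/2}).
d·√(n/2) = 0.46 × √(201/2) = 0.46 × 10.025 = 4.611.
z_β = 4.611 − 2.576 = 2.035.
Power = Φ(2.035) = 0.979.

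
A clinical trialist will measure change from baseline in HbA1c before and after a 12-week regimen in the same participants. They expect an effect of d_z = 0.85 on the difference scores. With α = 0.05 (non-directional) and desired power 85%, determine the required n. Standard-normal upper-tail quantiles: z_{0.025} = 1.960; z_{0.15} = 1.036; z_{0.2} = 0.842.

n = 13 pairs

For a paired (one-sample on differences) test: n = ((z_{α/2} + z_β) / d)².
z_{α/2} + z_β = 1.960 + 1.036 = 2.996.
n = (2.996 / 0.85)² = 3.525² = 12.42.
Round up.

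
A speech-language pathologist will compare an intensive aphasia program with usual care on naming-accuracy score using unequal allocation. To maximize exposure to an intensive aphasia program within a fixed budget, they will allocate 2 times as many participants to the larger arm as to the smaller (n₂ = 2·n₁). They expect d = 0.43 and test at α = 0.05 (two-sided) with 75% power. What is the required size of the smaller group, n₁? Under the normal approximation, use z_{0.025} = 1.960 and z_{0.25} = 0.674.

With allocation ratio k = n₂/n₁ = 2, Var(x̄₁−x̄₂) = σ²(1/n₁ + 1/(k·n₁)) = σ²·(k+1)/(k·n₁).
So n₁ = (1 + 1/k)·((z_{α/2} + z_β)/d)² = 1.500 × (2.634/0.43)².
n₁ = 1.500 × 37.52 = 56.3.
Round up: n₁ = 57, giving n₂ = 2 × 57 = 114.

n₁ = 57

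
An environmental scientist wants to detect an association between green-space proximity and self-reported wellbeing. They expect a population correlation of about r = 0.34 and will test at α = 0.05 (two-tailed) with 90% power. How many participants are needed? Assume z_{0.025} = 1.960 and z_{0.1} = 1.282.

n = 87

Fisher's z: C = ½·ln((1+r)/(1−r)) = ½·ln(2.0303) = 0.3541.
n = ((z_{α/2} + z_β)/C)² + 3.
(1.960 + 1.282) / 0.3541 = 3.242 / 0.3541 = 9.156.
n = 9.156² + 3 = 83.83 + 3 = 86.8.
Round up.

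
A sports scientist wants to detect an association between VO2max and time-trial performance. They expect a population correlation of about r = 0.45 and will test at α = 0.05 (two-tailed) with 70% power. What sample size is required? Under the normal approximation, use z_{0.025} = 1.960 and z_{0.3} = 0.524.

n = 30

Fisher's z: C = ½·ln((1+r)/(1−r)) = ½·ln(2.6364) = 0.4847.
n = ((z_{α/2} + z_β)/C)² + 3.
(1.960 + 0.524) / 0.4847 = 2.484 / 0.4847 = 5.125.
n = 5.125² + 3 = 26.26 + 3 = 29.3.
Round up.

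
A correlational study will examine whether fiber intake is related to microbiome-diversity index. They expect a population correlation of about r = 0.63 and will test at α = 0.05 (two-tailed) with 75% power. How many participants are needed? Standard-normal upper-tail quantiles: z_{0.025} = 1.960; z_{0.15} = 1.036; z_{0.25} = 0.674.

Fisher's z: C = ½·ln((1+r)/(1−r)) = ½·ln(4.4054) = 0.7414.
n = ((z_{α/2} + z_β)/C)² + 3.
(1.960 + 0.674) / 0.7414 = 2.634 / 0.7414 = 3.553.
n = 3.553² + 3 = 12.62 + 3 = 15.6.
Round up.

n = 16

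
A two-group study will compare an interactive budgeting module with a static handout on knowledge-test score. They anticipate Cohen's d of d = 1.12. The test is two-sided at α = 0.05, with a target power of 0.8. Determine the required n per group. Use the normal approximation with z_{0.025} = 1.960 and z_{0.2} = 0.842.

For two independent groups with equal n: n = 2·((z_{α/2} + z_β) / d)².
z_{α/2} + z_β = 1.960 + 0.842 = 2.802.
n = 2 × (2.802 / 1.12)² = 2 × 2.502² = 2 × 6.26 = 12.5.
Round up to the next whole participant.

n = 13 per group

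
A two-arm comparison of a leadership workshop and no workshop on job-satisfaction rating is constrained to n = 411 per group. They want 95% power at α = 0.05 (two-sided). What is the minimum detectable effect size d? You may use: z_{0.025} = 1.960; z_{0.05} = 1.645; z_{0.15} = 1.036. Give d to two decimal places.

d_min ≈ 0.25

For two independent groups of n = 411 each: d_min = (z_{α/2} + z_β)·√(2/n).
z-sum = 1.960 + 1.645 = 3.605.
d_min = 3.605 × √(2/411) = 3.605 × 0.0698 = 0.251.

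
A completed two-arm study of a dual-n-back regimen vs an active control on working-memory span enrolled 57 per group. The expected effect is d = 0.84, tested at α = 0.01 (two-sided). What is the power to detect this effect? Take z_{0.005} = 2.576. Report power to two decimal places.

power ≈ 0.97

For two equal groups, power = Φ(d·√(n/2) − z_{α/2}).
d·√(n/2) = 0.84 × √(57/2) = 0.84 × 5.339 = 4.484.
z_β = 4.484 − 2.576 = 1.908.
Power = Φ(1.908) = 0.972.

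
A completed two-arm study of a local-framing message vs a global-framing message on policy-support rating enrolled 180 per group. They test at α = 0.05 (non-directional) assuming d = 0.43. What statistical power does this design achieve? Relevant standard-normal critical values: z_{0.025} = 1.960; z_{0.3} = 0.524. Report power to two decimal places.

power ≈ 0.98

For two equal groups, power = Φ(d·√(n/2) − z_{α/2}).
d·√(n/2) = 0.43 × √(180/2) = 0.43 × 9.487 = 4.079.
z_β = 4.079 − 1.960 = 2.119.
Power = Φ(2.119) = 0.983.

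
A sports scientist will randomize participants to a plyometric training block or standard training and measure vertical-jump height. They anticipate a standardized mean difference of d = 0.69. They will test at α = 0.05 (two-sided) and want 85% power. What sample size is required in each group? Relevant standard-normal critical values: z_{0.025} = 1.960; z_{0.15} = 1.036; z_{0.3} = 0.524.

For two independent groups with equal n: n = 2·((z_{α/2} + z_β) / d)².
z_{α/2} + z_β = 1.960 + 1.036 = 2.996.
n = 2 × (2.996 / 0.69)² = 2 × 4.342² = 2 × 18.85 = 37.7.
Round up to the next whole participant.

n = 38 per group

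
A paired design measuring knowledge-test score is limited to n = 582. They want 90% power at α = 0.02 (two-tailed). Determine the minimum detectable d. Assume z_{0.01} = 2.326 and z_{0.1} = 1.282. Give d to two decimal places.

d_min ≈ 0.15

For a single sample (or paired design) of n = 582: d_min = (z_{α/2} + z_β)/√n.
z-sum = 2.326 + 1.282 = 3.608.
d_min = 3.608 / √582 = 3.608 / 24.125 = 0.150.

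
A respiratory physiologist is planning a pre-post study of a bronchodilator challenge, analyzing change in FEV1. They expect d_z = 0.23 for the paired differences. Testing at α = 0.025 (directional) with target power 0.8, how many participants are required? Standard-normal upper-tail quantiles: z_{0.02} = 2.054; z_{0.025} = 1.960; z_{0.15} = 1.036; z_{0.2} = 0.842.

For a paired (one-sample on differences) test: n = ((z_{α} + z_β) / d)².
z_{α} + z_β = 1.960 + 0.842 = 2.802.
n = (2.802 / 0.23)² = 12.183² = 148.42.
Round up.

n = 149 pairs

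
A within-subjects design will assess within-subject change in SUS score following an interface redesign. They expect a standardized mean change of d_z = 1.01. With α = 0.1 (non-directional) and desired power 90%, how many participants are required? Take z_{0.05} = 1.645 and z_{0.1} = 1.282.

For a paired (one-sample on differences) test: n = ((z_{α/2} + z_β) / d)².
z_{α/2} + z_β = 1.645 + 1.282 = 2.927.
n = (2.927 / 1.01)² = 2.898² = 8.40.
Round up.

n = 9 pairs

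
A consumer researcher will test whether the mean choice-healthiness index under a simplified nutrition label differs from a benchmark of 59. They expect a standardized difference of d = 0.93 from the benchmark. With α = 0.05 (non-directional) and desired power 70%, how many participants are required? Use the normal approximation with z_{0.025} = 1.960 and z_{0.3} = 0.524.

For a one-sample test: n = ((z_{α/2} + z_β) / d)².
z_{α/2} + z_β = 1.960 + 0.524 = 2.484.
n = (2.484 / 0.93)² = 2.671² = 7.13.
Round up.

n = 8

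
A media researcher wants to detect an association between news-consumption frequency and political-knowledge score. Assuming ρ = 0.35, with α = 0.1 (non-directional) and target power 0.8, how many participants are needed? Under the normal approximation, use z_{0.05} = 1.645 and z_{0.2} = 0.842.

Fisher's z: C = ½·ln((1+r)/(1−r)) = ½·ln(2.0769) = 0.3654.
n = ((z_{α/2} + z_β)/C)² + 3.
(1.645 + 0.842) / 0.3654 = 2.487 / 0.3654 = 6.806.
n = 6.806² + 3 = 46.32 + 3 = 49.3.
Round up.

n = 50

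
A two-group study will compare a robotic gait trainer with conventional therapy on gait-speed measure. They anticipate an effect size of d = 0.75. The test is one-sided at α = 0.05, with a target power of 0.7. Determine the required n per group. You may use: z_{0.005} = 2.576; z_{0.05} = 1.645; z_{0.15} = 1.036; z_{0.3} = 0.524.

n = 17 per group

For two independent groups with equal n: n = 2·((z_{α} + z_β) / d)².
z_{α} + z_β = 1.645 + 0.524 = 2.169.
n = 2 × (2.169 / 0.75)² = 2 × 2.892² = 2 × 8.36 = 16.7.
Round up to the next whole participant.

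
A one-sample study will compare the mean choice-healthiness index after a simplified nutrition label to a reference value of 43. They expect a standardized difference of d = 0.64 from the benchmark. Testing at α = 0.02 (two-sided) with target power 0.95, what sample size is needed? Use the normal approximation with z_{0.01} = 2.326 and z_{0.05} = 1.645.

For a one-sample test: n = ((z_{α/2} + z_β) / d)².
z_{α/2} + z_β = 2.326 + 1.645 = 3.971.
n = (3.971 / 0.64)² = 6.205² = 38.50.
Round up.

n = 39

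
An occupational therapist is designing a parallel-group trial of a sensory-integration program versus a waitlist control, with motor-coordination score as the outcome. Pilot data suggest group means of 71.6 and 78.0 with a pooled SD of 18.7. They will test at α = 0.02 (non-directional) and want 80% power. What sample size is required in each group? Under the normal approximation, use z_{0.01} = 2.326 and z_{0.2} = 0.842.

n = 172 per group

Cohen's d = |M₁ − M₂| / SD_pooled = |71.6 − 78.0| / 18.7 = 6.4 / 18.7 = 0.342.
For two independent groups with equal n: n = 2·((z_{α/2} + z_β) / d)².
z_{α/2} + z_β = 2.326 + 0.842 = 3.168.
n = 2 × (3.168 / 0.342)² = 2 × 9.263² = 2 × 85.81 = 171.6.
Round up to the next whole participant.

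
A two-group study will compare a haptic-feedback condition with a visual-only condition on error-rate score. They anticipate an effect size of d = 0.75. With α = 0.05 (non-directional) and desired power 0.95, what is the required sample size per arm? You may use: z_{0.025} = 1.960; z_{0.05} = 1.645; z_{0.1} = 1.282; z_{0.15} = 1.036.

n = 47 per group

For two independent groups with equal n: n = 2·((z_{α/2} + z_β) / d)².
z_{α/2} + z_β = 1.960 + 1.645 = 3.605.
n = 2 × (3.605 / 0.75)² = 2 × 4.807² = 2 × 23.10 = 46.2.
Round up to the next whole participant.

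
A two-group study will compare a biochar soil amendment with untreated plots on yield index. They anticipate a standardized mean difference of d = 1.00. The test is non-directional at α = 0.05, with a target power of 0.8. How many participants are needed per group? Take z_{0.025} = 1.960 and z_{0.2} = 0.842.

n = 16 per group

For two independent groups with equal n: n = 2·((z_{α/2} + z_β) / d)².
z_{α/2} + z_β = 1.960 + 0.842 = 2.802.
n = 2 × (2.802 / 1.00)² = 2 × 2.802² = 2 × 7.85 = 15.7.
Round up to the next whole participant.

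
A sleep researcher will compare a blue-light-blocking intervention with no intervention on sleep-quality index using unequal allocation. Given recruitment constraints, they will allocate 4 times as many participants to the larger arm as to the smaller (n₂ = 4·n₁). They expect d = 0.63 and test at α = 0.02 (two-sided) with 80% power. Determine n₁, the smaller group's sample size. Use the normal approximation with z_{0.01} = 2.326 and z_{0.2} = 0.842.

n₁ = 32

With allocation ratio k = n₂/n₁ = 4, Var(x̄₁−x̄₂) = σ²(1/n₁ + 1/(k·n₁)) = σ²·(k+1)/(k·n₁).
So n₁ = (1 + 1/k)·((z_{α/2} + z_β)/d)² = 1.250 × (3.168/0.63)².
n₁ = 1.250 × 25.29 = 31.6.
Round up: n₁ = 32, giving n₂ = 4 × 32 = 128.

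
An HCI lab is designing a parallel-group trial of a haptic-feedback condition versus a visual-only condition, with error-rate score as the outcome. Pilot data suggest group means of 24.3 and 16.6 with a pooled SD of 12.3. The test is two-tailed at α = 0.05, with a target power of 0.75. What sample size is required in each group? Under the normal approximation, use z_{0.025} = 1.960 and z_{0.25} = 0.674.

n = 36 per group

Cohen's d = |M₁ − M₂| / SD_pooled = |24.3 − 16.6| / 12.3 = 7.7 / 12.3 = 0.626.
For two independent groups with equal n: n = 2·((z_{α/2} + z_β) / d)².
z_{α/2} + z_β = 1.960 + 0.674 = 2.634.
n = 2 × (2.634 / 0.626)² = 2 × 4.208² = 2 × 17.70 = 35.4.
Round up to the next whole participant.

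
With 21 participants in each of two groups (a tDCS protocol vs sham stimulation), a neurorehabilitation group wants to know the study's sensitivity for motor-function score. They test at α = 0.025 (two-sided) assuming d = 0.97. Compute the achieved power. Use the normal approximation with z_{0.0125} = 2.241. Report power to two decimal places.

For two equal groups, power = Φ(d·√(n/2) − z_{α/2}).
d·√(n/2) = 0.97 × √(21/2) = 0.97 × 3.240 = 3.143.
z_β = 3.143 − 2.241 = 0.902.
Power = Φ(0.902) = 0.817.

power ≈ 0.82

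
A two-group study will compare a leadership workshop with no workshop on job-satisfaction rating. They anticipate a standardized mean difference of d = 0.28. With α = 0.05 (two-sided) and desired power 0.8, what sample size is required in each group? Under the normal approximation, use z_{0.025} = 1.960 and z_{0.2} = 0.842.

n = 201 per group

For two independent groups with equal n: n = 2·((z_{α/2} + z_β) / d)².
z_{α/2} + z_β = 1.960 + 0.842 = 2.802.
n = 2 × (2.802 / 0.28)² = 2 × 10.007² = 2 × 100.14 = 200.3.
Round up to the next whole participant.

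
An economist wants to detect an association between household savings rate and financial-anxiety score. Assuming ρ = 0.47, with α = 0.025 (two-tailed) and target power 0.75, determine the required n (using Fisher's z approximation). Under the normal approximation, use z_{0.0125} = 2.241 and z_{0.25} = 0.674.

n = 36

Fisher's z: C = ½·ln((1+r)/(1−r)) = ½·ln(2.7736) = 0.5101.
n = ((z_{α/2} + z_β)/C)² + 3.
(2.241 + 0.674) / 0.5101 = 2.915 / 0.5101 = 5.715.
n = 5.715² + 3 = 32.66 + 3 = 35.7.
Round up.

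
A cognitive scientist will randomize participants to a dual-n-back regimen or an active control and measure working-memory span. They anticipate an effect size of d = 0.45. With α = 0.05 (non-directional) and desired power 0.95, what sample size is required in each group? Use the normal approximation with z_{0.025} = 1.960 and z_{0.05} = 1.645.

n = 129 per group

For two independent groups with equal n: n = 2·((z_{α/2} + z_β) / d)².
z_{α/2} + z_β = 1.960 + 1.645 = 3.605.
n = 2 × (3.605 / 0.45)² = 2 × 8.011² = 2 × 64.18 = 128.4.
Round up to the next whole participant.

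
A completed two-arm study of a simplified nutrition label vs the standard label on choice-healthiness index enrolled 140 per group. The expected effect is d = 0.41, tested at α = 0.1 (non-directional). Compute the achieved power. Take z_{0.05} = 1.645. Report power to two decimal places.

For two equal groups, power = Φ(d·√(n/2) − z_{α/2}).
d·√(n/2) = 0.41 × √(140/2) = 0.41 × 8.367 = 3.430.
z_β = 3.430 − 1.645 = 1.785.
Power = Φ(1.785) = 0.963.

power ≈ 0.96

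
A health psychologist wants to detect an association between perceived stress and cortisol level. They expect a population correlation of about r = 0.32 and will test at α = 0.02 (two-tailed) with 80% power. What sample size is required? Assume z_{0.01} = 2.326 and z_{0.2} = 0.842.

n = 95

Fisher's z: C = ½·ln((1+r)/(1−r)) = ½·ln(1.9412) = 0.3316.
n = ((z_{α/2} + z_β)/C)² + 3.
(2.326 + 0.842) / 0.3316 = 3.168 / 0.3316 = 9.554.
n = 9.554² + 3 = 91.27 + 3 = 94.3.
Round up.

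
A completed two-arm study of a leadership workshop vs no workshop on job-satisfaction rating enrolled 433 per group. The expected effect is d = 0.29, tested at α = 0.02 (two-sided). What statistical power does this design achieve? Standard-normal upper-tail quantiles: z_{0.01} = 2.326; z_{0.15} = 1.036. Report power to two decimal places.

For two equal groups, power = Φ(d·√(n/2) − z_{α/2}).
d·√(n/2) = 0.29 × √(433/2) = 0.29 × 14.714 = 4.267.
z_β = 4.267 − 2.326 = 1.941.
Power = Φ(1.941) = 0.974.

power ≈ 0.97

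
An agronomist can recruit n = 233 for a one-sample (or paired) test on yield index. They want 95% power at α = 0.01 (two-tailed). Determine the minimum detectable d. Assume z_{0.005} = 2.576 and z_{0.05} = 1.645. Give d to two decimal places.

For a single sample (or paired design) of n = 233: d_min = (z_{α/2} + z_β)/√n.
z-sum = 2.576 + 1.645 = 4.221.
d_min = 4.221 / √233 = 4.221 / 15.264 = 0.277.

d_min ≈ 0.28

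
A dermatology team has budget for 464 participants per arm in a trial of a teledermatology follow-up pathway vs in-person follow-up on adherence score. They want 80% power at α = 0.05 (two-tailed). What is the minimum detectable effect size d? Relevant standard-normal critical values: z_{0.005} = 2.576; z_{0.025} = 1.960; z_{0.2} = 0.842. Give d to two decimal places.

d_min ≈ 0.18

For two independent groups of n = 464 each: d_min = (z_{α/2} + z_β)·√(2/n).
z-sum = 1.960 + 0.842 = 2.802.
d_min = 2.802 × √(2/464) = 2.802 × 0.0657 = 0.184.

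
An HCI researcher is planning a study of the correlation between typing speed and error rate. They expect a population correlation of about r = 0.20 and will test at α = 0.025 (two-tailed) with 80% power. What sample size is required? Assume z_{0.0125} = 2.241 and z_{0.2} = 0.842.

Fisher's z: C = ½·ln((1+r)/(1−r)) = ½·ln(1.5000) = 0.2027.
n = ((z_{α/2} + z_β)/C)² + 3.
(2.241 + 0.842) / 0.2027 = 3.083 / 0.2027 = 15.210.
n = 15.210² + 3 = 231.33 + 3 = 234.3.
Round up.

n = 235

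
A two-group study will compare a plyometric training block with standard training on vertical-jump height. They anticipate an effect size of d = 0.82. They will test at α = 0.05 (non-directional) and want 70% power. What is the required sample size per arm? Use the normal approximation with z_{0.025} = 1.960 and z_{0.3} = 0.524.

For two independent groups with equal n: n = 2·((z_{α/2} + z_β) / d)².
z_{α/2} + z_β = 1.960 + 0.524 = 2.484.
n = 2 × (2.484 / 0.82)² = 2 × 3.029² = 2 × 9.18 = 18.4.
Round up to the next whole participant.

n = 19 per group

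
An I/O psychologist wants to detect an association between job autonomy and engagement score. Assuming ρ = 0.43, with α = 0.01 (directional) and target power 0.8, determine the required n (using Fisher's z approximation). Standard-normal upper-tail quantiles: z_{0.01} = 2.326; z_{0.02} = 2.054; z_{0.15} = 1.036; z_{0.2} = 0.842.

Fisher's z: C = ½·ln((1+r)/(1−r)) = ½·ln(2.5088) = 0.4599.
n = ((z_{α} + z_β)/C)² + 3.
(2.326 + 0.842) / 0.4599 = 3.168 / 0.4599 = 6.888.
n = 6.888² + 3 = 47.45 + 3 = 50.5.
Round up.

n = 51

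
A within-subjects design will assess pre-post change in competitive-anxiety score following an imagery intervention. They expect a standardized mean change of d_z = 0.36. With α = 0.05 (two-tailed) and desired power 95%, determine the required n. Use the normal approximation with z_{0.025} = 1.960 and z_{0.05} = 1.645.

For a paired (one-sample on differences) test: n = ((z_{α/2} + z_β) / d)².
z_{α/2} + z_β = 1.960 + 1.645 = 3.605.
n = (3.605 / 0.36)² = 10.014² = 100.28.
Round up.

n = 101 pairs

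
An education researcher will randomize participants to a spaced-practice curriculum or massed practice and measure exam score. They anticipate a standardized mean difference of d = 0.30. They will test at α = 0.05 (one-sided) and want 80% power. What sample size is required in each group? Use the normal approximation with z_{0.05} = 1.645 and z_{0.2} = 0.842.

n = 138 per group

For two independent groups with equal n: n = 2·((z_{α} + z_β) / d)².
z_{α} + z_β = 1.645 + 0.842 = 2.487.
n = 2 × (2.487 / 0.30)² = 2 × 8.290² = 2 × 68.72 = 137.4.
Round up to the next whole participant.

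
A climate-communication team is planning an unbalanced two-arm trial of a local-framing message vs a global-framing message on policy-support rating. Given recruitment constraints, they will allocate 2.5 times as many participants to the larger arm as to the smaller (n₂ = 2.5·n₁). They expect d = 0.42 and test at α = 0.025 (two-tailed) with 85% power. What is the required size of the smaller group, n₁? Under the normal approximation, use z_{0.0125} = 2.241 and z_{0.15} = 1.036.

n₁ = 86

With allocation ratio k = n₂/n₁ = 2.5, Var(x̄₁−x̄₂) = σ²(1/n₁ + 1/(k·n₁)) = σ²·(k+1)/(k·n₁).
So n₁ = (1 + 1/k)·((z_{α/2} + z_β)/d)² = 1.400 × (3.277/0.42)².
n₁ = 1.400 × 60.88 = 85.2.
Round up: n₁ = 86, giving n₂ = 2.5 × 86 = 215.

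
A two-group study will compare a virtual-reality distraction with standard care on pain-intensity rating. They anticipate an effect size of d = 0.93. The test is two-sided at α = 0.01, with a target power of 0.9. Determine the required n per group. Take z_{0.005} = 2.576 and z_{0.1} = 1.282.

For two independent groups with equal n: n = 2·((z_{α/2} + z_β) / d)².
z_{α/2} + z_β = 2.576 + 1.282 = 3.858.
n = 2 × (3.858 / 0.93)² = 2 × 4.148² = 2 × 17.21 = 34.4.
Round up to the next whole participant.

n = 35 per group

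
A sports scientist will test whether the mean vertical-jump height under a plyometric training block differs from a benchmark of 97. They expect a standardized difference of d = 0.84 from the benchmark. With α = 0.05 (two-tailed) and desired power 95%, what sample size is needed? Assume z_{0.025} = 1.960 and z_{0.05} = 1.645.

n = 19

For a one-sample test: n = ((z_{α/2} + z_β) / d)².
z_{α/2} + z_β = 1.960 + 1.645 = 3.605.
n = (3.605 / 0.84)² = 4.292² = 18.42.
Round up.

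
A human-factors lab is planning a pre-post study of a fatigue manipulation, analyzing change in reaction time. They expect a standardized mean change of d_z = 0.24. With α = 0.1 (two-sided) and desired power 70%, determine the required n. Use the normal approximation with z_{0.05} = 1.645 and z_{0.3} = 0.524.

n = 82 pairs

For a paired (one-sample on differences) test: n = ((z_{α/2} + z_β) / d)².
z_{α/2} + z_β = 1.645 + 0.524 = 2.169.
n = (2.169 / 0.24)² = 9.037² = 81.68.
Round up.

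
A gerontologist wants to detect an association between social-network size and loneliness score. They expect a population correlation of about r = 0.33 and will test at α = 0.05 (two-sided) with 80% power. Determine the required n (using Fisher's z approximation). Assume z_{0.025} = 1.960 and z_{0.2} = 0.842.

n = 70

Fisher's z: C = ½·ln((1+r)/(1−r)) = ½·ln(1.9851) = 0.3428.
n = ((z_{α/2} + z_β)/C)² + 3.
(1.960 + 0.842) / 0.3428 = 2.802 / 0.3428 = 8.174.
n = 8.174² + 3 = 66.81 + 3 = 69.8.
Round up.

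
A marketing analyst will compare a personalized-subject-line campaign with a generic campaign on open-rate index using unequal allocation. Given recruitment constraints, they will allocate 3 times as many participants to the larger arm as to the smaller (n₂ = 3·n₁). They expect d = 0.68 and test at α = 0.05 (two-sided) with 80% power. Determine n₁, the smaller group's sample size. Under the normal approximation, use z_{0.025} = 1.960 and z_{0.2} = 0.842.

n₁ = 23

With allocation ratio k = n₂/n₁ = 3, Var(x̄₁−x̄₂) = σ²(1/n₁ + 1/(k·n₁)) = σ²·(k+1)/(k·n₁).
So n₁ = (1 + 1/k)·((z_{α/2} + z_β)/d)² = 1.333 × (2.802/0.68)².
n₁ = 1.333 × 16.98 = 22.6.
Round up: n₁ = 23, giving n₂ = 3 × 23 = 69.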